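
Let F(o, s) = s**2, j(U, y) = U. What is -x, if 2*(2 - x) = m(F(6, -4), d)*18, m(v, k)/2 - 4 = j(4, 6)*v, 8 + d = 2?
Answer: 1222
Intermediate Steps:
d = -6 (d = -8 + 2 = -6)
m(v, k) = 8 + 8*v (m(v, k) = 8 + 2*(4*v) = 8 + 8*v)
x = -1222 (x = 2 - (8 + 8*(-4)**2)*18/2 = 2 - (8 + 8*16)*18/2 = 2 - (8 + 128)*18/2 = 2 - 68*18 = 2 - 1/2*2448 = 2 - 1224 = -1222)
-x = -1*(-1222) = 1222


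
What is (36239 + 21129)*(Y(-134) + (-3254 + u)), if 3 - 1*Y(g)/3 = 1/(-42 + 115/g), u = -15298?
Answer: -6109235752296/5743 ≈ -1.0638e+9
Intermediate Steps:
Y(g) = 9 - 3/(-42 + 115/g)
(36239 + 21129)*(Y(-134) + (-3254 + u)) = (36239 + 21129)*(3*(-345 + 127*(-134))/(-115 + 42*(-134)) + (-3254 - 15298)) = 57368*(3*(-345 - 17018)/(-115 - 5628) - 18552) = 57368*(3*(-17363)/(-5743) - 18552) = 57368*(3*(-1/5743)*(-17363) - 18552) = 57368*(52089/5743 - 18552) = 57368*(-106492047/5743) = -6109235752296/5743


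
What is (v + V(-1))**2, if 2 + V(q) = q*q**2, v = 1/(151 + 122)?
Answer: 669124/74529 ≈ 8.9780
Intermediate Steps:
v = 1/273 ≈ 0.0036630
V(q) = -2 + q**3 (V(q) = -2 + q*q**2 = -2 + q**3)
(v + V(-1))**2 = (1/273 + (-2 + (-1)**3))**2 = (1/273 + (-2 - 1))**2 = (1/273 - 3)**2 = (-818/273)**2 = 669124/74529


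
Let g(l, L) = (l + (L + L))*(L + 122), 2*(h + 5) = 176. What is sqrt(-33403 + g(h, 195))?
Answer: sqrt(116538) ≈ 341.38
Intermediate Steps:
h = 83 (h = -5 + (1/2)*176 = -5 + 88 = 83)
g(l, L) = (122 + L)*(l + 2*L) (g(l, L) = (l + 2*L)*(122 + L) = (122 + L)*(l + 2*L))
sqrt(-33403 + g(h, 195)) = sqrt(-33403 + (2*195**2 + 122*83 + 244*195 + 195*83)) = sqrt(-33403 + (2*38025 + 10126 + 47580 + 16185)) = sqrt(-33403 + (76050 + 10126 + 47580 + 16185)) = sqrt(-33403 + 149941) = sqrt(116538)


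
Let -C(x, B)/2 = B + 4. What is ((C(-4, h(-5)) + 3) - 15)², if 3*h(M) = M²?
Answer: 12100/9 ≈ 1344.4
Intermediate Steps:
h(M) = M²/3
C(x, B) = -8 - 2*B (C(x, B) = -2*(B + 4) = -2*(4 + B) = -8 - 2*B)
((C(-4, h(-5)) + 3) - 15)² = (((-8 - 2*(-5)²/3) + 3) - 15)² = (((-8 - 2*25/3) + 3) - 15)² = (((-8 - 50/3) + 3) - 15)² = ((-74/3 + 3) - 15)² = (-65/3 - 15)² = (-110/3)² = 12100/9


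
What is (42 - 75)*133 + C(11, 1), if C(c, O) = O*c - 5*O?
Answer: -4383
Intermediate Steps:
C(c, O) = -5*O + O*c
(42 - 75)*133 + C(11, 1) = (42 - 75)*133 + 1*(-5 + 11) = -33*133 + 1*6 = -4389 + 6 = -4383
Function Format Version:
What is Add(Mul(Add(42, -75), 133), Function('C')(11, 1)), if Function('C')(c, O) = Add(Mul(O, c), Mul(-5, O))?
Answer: -4383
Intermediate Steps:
Function('C')(c, O) = Add(Mul(-5, O), Mul(O, c))
Add(Mul(Add(42, -75), 133), Function('C')(11, 1)) = Add(Mul(Add(42, -75), 133), Mul(1, Add(-5, 11))) = Add(Mul(-33, 133), Mul(1, 6)) = Add(-4389, 6) = -4383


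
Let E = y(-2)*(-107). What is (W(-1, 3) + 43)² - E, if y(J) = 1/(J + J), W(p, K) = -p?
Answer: 7637/4 ≈ 1909.3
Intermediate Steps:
y(J) = 1/(2*J)
E = 107/4 (E = ((½)/(-2))*(-107) = ((½)*(-½))*(-107) = -¼*(-107) = 107/4 ≈ 26.750)
(W(-1, 3) + 43)² - E = (-1*(-1) + 43)² - 1*107/4 = (1 + 43)² - 107/4 = 44² - 107/4 = 1936 - 107/4 = 7637/4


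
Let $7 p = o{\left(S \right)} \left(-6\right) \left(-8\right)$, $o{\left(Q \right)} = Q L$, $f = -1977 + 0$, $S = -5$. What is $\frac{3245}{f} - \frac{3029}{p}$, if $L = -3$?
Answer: $- \frac{14751577}{474480} \approx -31.09$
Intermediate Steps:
$f = -1977$
$o{\left(Q \right)} = - 3 Q$ ($o{\left(Q \right)} = Q \left(-3\right) = - 3 Q$)
$p = \frac{720}{7}$ ($p = \frac{\left(-3\right) \left(-5\right) \left(-6\right) \left(-8\right)}{7} = \frac{15 \left(-6\right) \left(-8\right)}{7} = \frac{\left(-90\right) \left(-8\right)}{7} = \frac{1}{7} \cdot 720 = \frac{720}{7} \approx 102.86$)
$\frac{3245}{f} - \frac{3029}{p} = \frac{3245}{-1977} - \frac{3029}{\frac{720}{7}} = 3245 \left(- \frac{1}{1977}\right) - \frac{21203}{720} = - \frac{3245}{1977} - \frac{21203}{720} = - \frac{14751577}{474480}$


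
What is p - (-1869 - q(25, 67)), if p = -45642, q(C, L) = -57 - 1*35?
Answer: -43865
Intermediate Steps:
q(C, L) = -92 (q(C, L) = -57 - 35 = -92)
p - (-1869 - q(25, 67)) = -45642 - (-1869 - 1*(-92)) = -45642 - (-1869 + 92) = -45642 - 1*(-1777) = -45642 + 1777 = -43865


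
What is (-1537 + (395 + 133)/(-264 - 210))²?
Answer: 14764923121/6241 ≈ 2.3658e+6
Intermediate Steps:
(-1537 + (395 + 133)/(-264 - 210))² = (-1537 + 528/(-474))² = (-1537 + 528*(-1/474))² = (-1537 - 88/79)² = (-121511/79)² = 14764923121/6241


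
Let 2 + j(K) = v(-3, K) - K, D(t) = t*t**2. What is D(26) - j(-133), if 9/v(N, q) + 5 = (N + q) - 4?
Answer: 2529534/145 ≈ 17445.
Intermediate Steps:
v(N, q) = 9/(-9 + N + q) (v(N, q) = 9/(-5 + ((N + q) - 4)) = 9/(-5 + (-4 + N + q)) = 9/(-9 + N + q))
D(t) = t**3
j(K) = -2 - K + 9/(-12 + K) (j(K) = -2 + (9/(-9 - 3 + K) - K) = -2 + (9/(-12 + K) - K) = -2 + (-K + 9/(-12 + K)) = -2 - K + 9/(-12 + K))
D(26) - j(-133) = 26**3 - (33 - 1*(-133)**2 + 10*(-133))/(-12 - 133) = 17576 - (33 - 1*17689 - 1330)/(-145) = 17576 - (-1)*(33 - 17689 - 1330)/145 = 17576 - (-1)*(-18986)/145 = 17576 - 1*18986/145 = 17576 - 18986/145 = 2529534/145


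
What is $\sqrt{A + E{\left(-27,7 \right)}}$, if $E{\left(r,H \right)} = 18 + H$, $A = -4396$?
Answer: $i \sqrt{4371} \approx 66.114 i$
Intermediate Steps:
$\sqrt{A + E{\left(-27,7 \right)}} = \sqrt{-4396 + \left(18 + 7\right)} = \sqrt{-4396 + 25} = \sqrt{-4371} = i \sqrt{4371}$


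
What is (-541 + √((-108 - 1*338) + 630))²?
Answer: 292865 - 2164*√46 ≈ 2.7819e+5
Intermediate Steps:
(-541 + √((-108 - 1*338) + 630))² = (-541 + √((-108 - 338) + 630))² = (-541 + √(-446 + 630))² = (-541 + √184)² = (-541 + 2*√46)²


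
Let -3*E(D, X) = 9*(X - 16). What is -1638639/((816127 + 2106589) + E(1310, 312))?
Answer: -1638639/2921828 ≈ -0.56083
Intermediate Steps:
E(D, X) = 48 - 3*X (E(D, X) = -3*(X - 16) = -3*(-16 + X) = -(-144 + 9*X)/3 = 48 - 3*X)
-1638639/((816127 + 2106589) + E(1310, 312)) = -1638639/((816127 + 2106589) + (48 - 3*312)) = -1638639/(2922716 + (48 - 936)) = -1638639/(2922716 - 888) = -1638639/2921828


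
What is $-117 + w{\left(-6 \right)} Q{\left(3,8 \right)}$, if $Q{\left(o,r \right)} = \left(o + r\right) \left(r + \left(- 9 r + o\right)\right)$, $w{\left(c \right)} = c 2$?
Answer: $7935$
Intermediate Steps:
$w{\left(c \right)} = 2 c$
$Q{\left(o,r \right)} = \left(o + r\right) \left(o - 8 r\right)$ ($Q{\left(o,r \right)} = \left(o + r\right) \left(r + \left(o - 9 r\right)\right) = \left(o + r\right) \left(o - 8 r\right)$)
$-117 + w{\left(-6 \right)} Q{\left(3,8 \right)} = -117 + 2 \left(-6\right) \left(3^{2} - 8 \cdot 8^{2} - 21 \cdot 8\right) = -117 - 12 \left(9 - 512 - 168\right) = -117 - -8052 = -117 + 8052 = 7935$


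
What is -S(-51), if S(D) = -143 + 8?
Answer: 135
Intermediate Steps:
S(D) = -135
-S(-51) = -1*(-135) = 135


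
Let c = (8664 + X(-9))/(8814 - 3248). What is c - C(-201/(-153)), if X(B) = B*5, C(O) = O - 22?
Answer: 6311699/283866 ≈ 22.235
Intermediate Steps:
C(O) = -22 + O
X(B) = 5*B
c = 8619/5566 (c = (8664 + 5*(-9))/(8814 - 3248) = (8664 - 45)/5566 = 8619*(1/5566) = 8619/5566 ≈ 1.5485)
c - C(-201/(-153)) = 8619/5566 - (-22 - 201/(-153)) = 8619/5566 - (-22 - 201*(-1/153)) = 8619/5566 - (-22 + 67/51) = 8619/5566 - 1*(-1055/51) = 8619/5566 + 1055/51 = 6311699/283866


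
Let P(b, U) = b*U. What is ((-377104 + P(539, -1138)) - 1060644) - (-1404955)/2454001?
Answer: -5033473666175/2454001 ≈ -2.0511e+6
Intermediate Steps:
P(b, U) = U*b
((-377104 + P(539, -1138)) - 1060644) - (-1404955)/2454001 = ((-377104 - 1138*539) - 1060644) - (-1404955)/2454001 = ((-377104 - 613382) - 1060644) - (-1404955)/2454001 = (-990486 - 1060644) - 1*(-1404955/2454001) = -2051130 + 1404955/2454001 = -5033473666175/2454001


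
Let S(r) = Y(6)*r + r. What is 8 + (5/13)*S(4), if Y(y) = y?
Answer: 244/13 ≈ 18.769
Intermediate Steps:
S(r) = 7*r (S(r) = 6*r + r = 7*r)
8 + (5/13)*S(4) = 8 + (5/13)*(7*4) = 8 + (5*(1/13))*28 = 8 + (5/13)*28 = 8 + 140/13 = 244/13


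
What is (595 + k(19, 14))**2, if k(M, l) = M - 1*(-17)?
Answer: 398161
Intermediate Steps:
k(M, l) = 17 + M (k(M, l) = M + 17 = 17 + M)
(595 + k(19, 14))**2 = (595 + (17 + 19))**2 = (595 + 36)**2 = 631**2 = 398161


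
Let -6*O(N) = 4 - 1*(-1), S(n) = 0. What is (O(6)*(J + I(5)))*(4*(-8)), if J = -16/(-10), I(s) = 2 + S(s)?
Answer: 96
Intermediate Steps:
O(N) = -⅚ (O(N) = -(4 - 1*(-1))/6 = -(4 + 1)/6 = -⅙*5 = -⅚)
I(s) = 2 (I(s) = 2 + 0 = 2)
J = 8/5 (J = -16*(-⅒) = 8/5 ≈ 1.6000)
(O(6)*(J + I(5)))*(4*(-8)) = (-5*(8/5 + 2)/6)*(4*(-8)) = -⅚*18/5*(-32) = -3*(-32) = 96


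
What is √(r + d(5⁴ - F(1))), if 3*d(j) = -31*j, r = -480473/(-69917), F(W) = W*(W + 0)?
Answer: I*√31486725429531/69917 ≈ 80.257*I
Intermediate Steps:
F(W) = W² (F(W) = W*W = W²)
r = 480473/69917 (r = -480473*(-1/69917) = 480473/69917 ≈ 6.8720)
d(j) = -31*j/3 (d(j) = (-31*j)/3 = -31*j/3)
√(r + d(5⁴ - F(1))) = √(480473/69917 - 31*(5⁴ - 1*1²)/3) = √(480473/69917 - 31*(625 - 1*1)/3) = √(480473/69917 - 31*(625 - 1)/3) = √(480473/69917 - 31/3*624) = √(480473/69917 - 6448) = √(-450344343/69917) = I*√31486725429531/69917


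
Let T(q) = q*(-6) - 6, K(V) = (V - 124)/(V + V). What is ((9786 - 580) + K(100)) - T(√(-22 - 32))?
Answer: 230297/25 + 18*I*√6 ≈ 9211.9 + 44.091*I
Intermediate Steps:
K(V) = (-124 + V)/(2*V) (K(V) = (-124 + V)/((2*V)) = (-124 + V)*(1/(2*V)) = (-124 + V)/(2*V))
T(q) = -6 - 6*q (T(q) = -6*q - 6 = -6 - 6*q)
((9786 - 580) + K(100)) - T(√(-22 - 32)) = ((9786 - 580) + (½)*(-124 + 100)/100) - (-6 - 6*√(-22 - 32)) = (9206 + (½)*(1/100)*(-24)) - (-6 - 18*I*√6) = (9206 - 3/25) - (-6 - 18*I*√6) = 230147/25 - (-6 - 18*I*√6) = 230147/25 + (6 + 18*I*√6) = 230297/25 + 18*I*√6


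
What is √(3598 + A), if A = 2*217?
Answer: 24*√7 ≈ 63.498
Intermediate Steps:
A = 434
√(3598 + A) = √(3598 + 434) = √4032 = 24*√7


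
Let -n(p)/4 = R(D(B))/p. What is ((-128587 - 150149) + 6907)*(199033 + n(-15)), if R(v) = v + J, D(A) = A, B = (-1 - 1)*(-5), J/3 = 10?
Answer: -162317522599/3 ≈ -5.4106e+10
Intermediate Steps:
J = 30 (J = 3*10 = 30)
B = 10 (B = -2*(-5) = 10)
R(v) = 30 + v (R(v) = v + 30 = 30 + v)
n(p) = -160/p (n(p) = -4*(30 + 10)/p = -160/p)
((-128587 - 150149) + 6907)*(199033 + n(-15)) = ((-128587 - 150149) + 6907)*(199033 - 160/(-15)) = (-278736 + 6907)*(199033 - 160*(-1/15)) = -271829*(199033 + 32/3) = -271829*597131/3 = -162317522599/3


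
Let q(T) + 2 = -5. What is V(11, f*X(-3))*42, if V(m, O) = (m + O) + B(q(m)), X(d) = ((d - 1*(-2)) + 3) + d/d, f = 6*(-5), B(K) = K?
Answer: -3612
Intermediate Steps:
q(T) = -7 (q(T) = -2 - 5 = -7)
f = -30
X(d) = 6 + d (X(d) = ((d + 2) + 3) + 1 = ((2 + d) + 3) + 1 = (5 + d) + 1 = 6 + d)
V(m, O) = -7 + O + m (V(m, O) = (m + O) - 7 = (O + m) - 7 = -7 + O + m)
V(11, f*X(-3))*42 = (-7 - 30*(6 - 3) + 11)*42 = (-7 - 30*3 + 11)*42 = (-7 - 90 + 11)*42 = -86*42 = -3612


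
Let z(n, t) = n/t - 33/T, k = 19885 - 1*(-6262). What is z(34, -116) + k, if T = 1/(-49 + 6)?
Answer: 1598811/58 ≈ 27566.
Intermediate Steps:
T = -1/43 (T = 1/(-43) = -1/43 ≈ -0.023256)
k = 26147 (k = 19885 + 6262 = 26147)
z(n, t) = 1419 + n/t (z(n, t) = n/t - 33/(-1/43) = n/t - 33*(-43) = n/t + 1419 = 1419 + n/t)
z(34, -116) + k = (1419 + 34/(-116)) + 26147 = (1419 + 34*(-1/116)) + 26147 = (1419 - 17/58) + 26147 = 82285/58 + 26147 = 1598811/58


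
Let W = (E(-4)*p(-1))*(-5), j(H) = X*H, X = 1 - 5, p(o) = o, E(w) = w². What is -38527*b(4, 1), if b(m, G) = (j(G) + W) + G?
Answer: -2966579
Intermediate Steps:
X = -4
j(H) = -4*H
W = 80 (W = ((-4)²*(-1))*(-5) = (16*(-1))*(-5) = -16*(-5) = 80)
b(m, G) = 80 - 3*G (b(m, G) = (-4*G + 80) + G = (80 - 4*G) + G = 80 - 3*G)
-38527*b(4, 1) = -38527*(80 - 3*1) = -38527*(80 - 3) = -38527*77 = -2966579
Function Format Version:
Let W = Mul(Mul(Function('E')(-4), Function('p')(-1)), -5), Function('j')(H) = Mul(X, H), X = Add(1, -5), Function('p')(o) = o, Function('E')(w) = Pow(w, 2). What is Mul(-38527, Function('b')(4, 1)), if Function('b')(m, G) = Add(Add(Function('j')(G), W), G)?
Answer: -2966579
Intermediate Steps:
X = -4
Function('j')(H) = Mul(-4, H)
W = 80 (W = Mul(Mul(Pow(-4, 2), -1), -5) = Mul(Mul(16, -1), -5) = Mul(-16, -5) = 80)
Function('b')(m, G) = Add(80, Mul(-3, G)) (Function('b')(m, G) = Add(Add(Mul(-4, G), 80), G) = Add(Add(80, Mul(-4, G)), G) = Add(80, Mul(-3, G)))
Mul(-38527, Function('b')(4, 1)) = Mul(-38527, Add(80, Mul(-3, 1))) = Mul(-38527, Add(80, -3)) = Mul(-38527, 77) = -2966579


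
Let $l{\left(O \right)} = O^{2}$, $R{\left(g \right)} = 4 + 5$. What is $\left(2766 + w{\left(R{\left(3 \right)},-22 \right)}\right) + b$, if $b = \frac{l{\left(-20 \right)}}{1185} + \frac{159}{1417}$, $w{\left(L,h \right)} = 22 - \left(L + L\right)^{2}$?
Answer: $\frac{827633699}{335829} \approx 2464.4$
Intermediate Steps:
$R{\left(g \right)} = 9$
$w{\left(L,h \right)} = 22 - 4 L^{2}$ ($w{\left(L,h \right)} = 22 - \left(2 L\right)^{2} = 22 - 4 L^{2}$)
$b = \frac{151043}{335829}$ ($b = \frac{\left(-20\right)^{2}}{1185} + \frac{159}{1417} = 400 \cdot \frac{1}{1185} + 159 \cdot \frac{1}{1417} = \frac{80}{237} + \frac{159}{1417} = \frac{151043}{335829} \approx 0.44976$)
$\left(2766 + w{\left(R{\left(3 \right)},-22 \right)}\right) + b = \left(2766 + \left(22 - 4 \cdot 9^{2}\right)\right) + \frac{151043}{335829} = \left(2766 + \left(22 - 324\right)\right) + \frac{151043}{335829} = \left(2766 - 302\right) + \frac{151043}{335829} = 2464 + \frac{151043}{335829} = \frac{827633699}{335829}$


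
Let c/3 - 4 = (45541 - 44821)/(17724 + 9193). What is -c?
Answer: -325164/26917 ≈ -12.080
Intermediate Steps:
c = 325164/26917 (c = 12 + 3*((45541 - 44821)/(17724 + 9193)) = 12 + 3*(720/26917) = 12 + 2160/26917 = 325164/26917 ≈ 12.080)
-c = -1*325164/26917 = -325164/26917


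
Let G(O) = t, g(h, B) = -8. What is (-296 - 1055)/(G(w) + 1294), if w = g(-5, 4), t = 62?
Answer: -1351/1356 ≈ -0.99631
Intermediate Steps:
w = -8
G(O) = 62
(-296 - 1055)/(G(w) + 1294) = (-296 - 1055)/(62 + 1294) = -1351/1356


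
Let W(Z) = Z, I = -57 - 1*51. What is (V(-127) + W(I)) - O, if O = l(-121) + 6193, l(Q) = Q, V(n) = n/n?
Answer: -6179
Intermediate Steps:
V(n) = 1
I = -108 (I = -57 - 51 = -108)
O = 6072 (O = -121 + 6193 = 6072)
(V(-127) + W(I)) - O = (1 - 108) - 1*6072 = -107 - 6072 = -6179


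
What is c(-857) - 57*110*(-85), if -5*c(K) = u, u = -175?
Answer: 532985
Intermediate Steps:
c(K) = 35 (c(K) = -⅕*(-175) = 35)
c(-857) - 57*110*(-85) = 35 - 57*110*(-85) = 35 - 6270*(-85) = 35 + 532950 = 532985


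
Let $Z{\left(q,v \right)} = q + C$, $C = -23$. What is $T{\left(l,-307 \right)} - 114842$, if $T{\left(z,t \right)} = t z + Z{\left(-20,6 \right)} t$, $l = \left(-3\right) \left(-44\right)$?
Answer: $-142165$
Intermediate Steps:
$l = 132$
$Z{\left(q,v \right)} = -23 + q$ ($Z{\left(q,v \right)} = q - 23 = -23 + q$)
$T{\left(z,t \right)} = - 43 t + t z$ ($T{\left(z,t \right)} = t z + \left(-23 - 20\right) t = t z - 43 t = - 43 t + t z$)
$T{\left(l,-307 \right)} - 114842 = - 307 \left(-43 + 132\right) - 114842 = \left(-307\right) 89 - 114842 = -27323 - 114842 = -142165$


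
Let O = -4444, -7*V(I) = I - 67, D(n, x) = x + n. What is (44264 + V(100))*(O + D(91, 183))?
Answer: -1291928550/7 ≈ -1.8456e+8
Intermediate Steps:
D(n, x) = n + x
V(I) = 67/7 - I/7 (V(I) = -(I - 67)/7 = -(-67 + I)/7 = 67/7 - I/7)
(44264 + V(100))*(O + D(91, 183)) = (44264 + (67/7 - ⅐*100))*(-4444 + (91 + 183)) = (44264 + (67/7 - 100/7))*(-4444 + 274) = (44264 - 33/7)*(-4170) = (309815/7)*(-4170) = -1291928550/7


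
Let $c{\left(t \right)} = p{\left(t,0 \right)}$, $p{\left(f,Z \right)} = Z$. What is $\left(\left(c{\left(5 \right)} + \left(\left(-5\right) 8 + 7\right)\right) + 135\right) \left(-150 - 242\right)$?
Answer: $-39984$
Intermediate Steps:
$c{\left(t \right)} = 0$
$\left(\left(c{\left(5 \right)} + \left(\left(-5\right) 8 + 7\right)\right) + 135\right) \left(-150 - 242\right) = \left(\left(0 + \left(\left(-5\right) 8 + 7\right)\right) + 135\right) \left(-150 - 242\right) = \left(\left(0 + \left(-40 + 7\right)\right) + 135\right) \left(-150 - 242\right) = \left(\left(0 - 33\right) + 135\right) \left(-392\right) = \left(-33 + 135\right) \left(-392\right) = 102 \left(-392\right) = -39984$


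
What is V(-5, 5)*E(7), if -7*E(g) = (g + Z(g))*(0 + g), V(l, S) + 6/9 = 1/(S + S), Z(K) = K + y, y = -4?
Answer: 17/3 ≈ 5.6667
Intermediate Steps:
Z(K) = -4 + K (Z(K) = K - 4 = -4 + K)
V(l, S) = -2/3 + 1/(2*S) (V(l, S) = -2/3 + 1/(S + S) = -2/3 + 1/(2*S))
E(g) = -g*(-4 + 2*g)/7 (E(g) = -(g + (-4 + g))*(0 + g)/7 = -(-4 + 2*g)*g/7 = -g*(-4 + 2*g)/7)
V(-5, 5)*E(7) = ((1/6)*(3 - 4*5)/5)*((2/7)*7*(2 - 1*7)) = ((1/6)*(1/5)*(3 - 20))*((2/7)*7*(2 - 7)) = ((1/6)*(1/5)*(-17))*((2/7)*7*(-5)) = -17/30*(-10) = 17/3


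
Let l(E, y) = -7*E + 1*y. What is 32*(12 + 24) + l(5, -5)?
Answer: 1112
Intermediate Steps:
l(E, y) = y - 7*E (l(E, y) = -7*E + y = y - 7*E)
32*(12 + 24) + l(5, -5) = 32*(12 + 24) + (-5 - 7*5) = 32*36 + (-5 - 35) = 1152 - 40 = 1112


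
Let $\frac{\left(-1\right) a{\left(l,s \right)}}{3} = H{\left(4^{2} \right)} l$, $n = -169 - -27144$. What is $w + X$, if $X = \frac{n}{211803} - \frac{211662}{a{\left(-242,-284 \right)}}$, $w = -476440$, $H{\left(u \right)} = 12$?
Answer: $- \frac{4440327768587}{9319332} \approx -4.7646 \cdot 10^{5}$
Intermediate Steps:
$n = 26975$ ($n = -169 + 27144 = 26975$)
$a{\left(l,s \right)} = - 36 l$ ($a{\left(l,s \right)} = - 3 \cdot 12 l = - 36 l$)
$X = - \frac{225230507}{9319332}$ ($X = \frac{26975}{211803} - \frac{211662}{\left(-36\right) \left(-242\right)} = 26975 \cdot \frac{1}{211803} - \frac{211662}{8712} = \frac{26975}{211803} - \frac{1069}{44} = - \frac{225230507}{9319332} \approx -24.168$)
$w + X = -476440 - \frac{225230507}{9319332} = - \frac{4440327768587}{9319332}$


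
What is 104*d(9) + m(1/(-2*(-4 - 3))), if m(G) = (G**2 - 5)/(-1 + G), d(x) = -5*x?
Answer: -850781/182 ≈ -4674.6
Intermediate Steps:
m(G) = (-5 + G**2)/(-1 + G)
104*d(9) + m(1/(-2*(-4 - 3))) = 104*(-5*9) + (-5 + (1/(-2*(-4 - 3)))**2)/(-1 + 1/(-2*(-4 - 3))) = 104*(-45) + (-5 + (1/(-2*(-7)))**2)/(-1 + 1/(-2*(-7))) = -4680 + (-5 + (1/14)**2)/(-1 + 1/14) = -4680 + (-5 + 1/196)/(-13/14) = -4680 - 14/13*(-979/196) = -4680 + 979/182 = -850781/182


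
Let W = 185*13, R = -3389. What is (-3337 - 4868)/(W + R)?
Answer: 2735/328 ≈ 8.3384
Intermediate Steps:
W = 2405
(-3337 - 4868)/(W + R) = (-3337 - 4868)/(2405 - 3389) = -8205/(-984) = -8205*(-1/984) = 2735/328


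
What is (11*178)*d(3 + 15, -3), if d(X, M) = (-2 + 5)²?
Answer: 17622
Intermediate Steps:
d(X, M) = 9 (d(X, M) = 3² = 9)
(11*178)*d(3 + 15, -3) = (11*178)*9 = 1958*9 = 17622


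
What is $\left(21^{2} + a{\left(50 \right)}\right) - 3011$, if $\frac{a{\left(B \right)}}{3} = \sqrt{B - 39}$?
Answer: $-2570 + 3 \sqrt{11} \approx -2560.1$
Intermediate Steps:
$a{\left(B \right)} = 3 \sqrt{-39 + B}$ ($a{\left(B \right)} = 3 \sqrt{B - 39} = 3 \sqrt{-39 + B}$)
$\left(21^{2} + a{\left(50 \right)}\right) - 3011 = \left(21^{2} + 3 \sqrt{-39 + 50}\right) - 3011 = \left(441 + 3 \sqrt{11}\right) - 3011 = -2570 + 3 \sqrt{11}$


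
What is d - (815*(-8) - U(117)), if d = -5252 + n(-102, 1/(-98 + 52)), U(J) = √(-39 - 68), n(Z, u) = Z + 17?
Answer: 1183 + I*√107 ≈ 1183.0 + 10.344*I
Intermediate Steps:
n(Z, u) = 17 + Z
U(J) = I*√107 (U(J) = √(-107) = I*√107)
d = -5337 (d = -5252 + (17 - 102) = -5252 - 85 = -5337)
d - (815*(-8) - U(117)) = -5337 - (815*(-8) - I*√107) = -5337 - (-6520 - I*√107) = -5337 + (6520 + I*√107) = 1183 + I*√107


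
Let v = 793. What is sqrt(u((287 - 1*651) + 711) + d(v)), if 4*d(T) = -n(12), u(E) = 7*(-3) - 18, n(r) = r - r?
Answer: I*sqrt(39) ≈ 6.245*I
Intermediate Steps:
n(r) = 0
u(E) = -39 (u(E) = -21 - 18 = -39)
d(T) = 0 (d(T) = (-1*0)/4 = (1/4)*0 = 0)
sqrt(u((287 - 1*651) + 711) + d(v)) = sqrt(-39 + 0) = sqrt(-39) = I*sqrt(39)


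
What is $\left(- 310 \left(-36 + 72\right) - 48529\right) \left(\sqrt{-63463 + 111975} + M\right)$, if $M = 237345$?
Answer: $-14166885705 - 477512 \sqrt{758} \approx -1.418 \cdot 10^{10}$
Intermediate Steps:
$\left(- 310 \left(-36 + 72\right) - 48529\right) \left(\sqrt{-63463 + 111975} + M\right) = \left(- 310 \left(-36 + 72\right) - 48529\right) \left(\sqrt{-63463 + 111975} + 237345\right) = \left(\left(-310\right) 36 - 48529\right) \left(\sqrt{48512} + 237345\right) = \left(-11160 - 48529\right) \left(8 \sqrt{758} + 237345\right) = - 59689 \left(237345 + 8 \sqrt{758}\right) = -14166885705 - 477512 \sqrt{758}$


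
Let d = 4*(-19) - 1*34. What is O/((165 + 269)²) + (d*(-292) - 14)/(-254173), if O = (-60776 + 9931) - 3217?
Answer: -9894229231/23937504794 ≈ -0.41334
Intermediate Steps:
d = -110 (d = -76 - 34 = -110)
O = -54062 (O = -50845 - 3217 = -54062)
O/((165 + 269)²) + (d*(-292) - 14)/(-254173) = -54062/(165 + 269)² + (-110*(-292) - 14)/(-254173) = -54062/(434²) + (32120 - 14)*(-1/254173) = -54062/188356 + 32106*(-1/254173) = -54062*1/188356 - 32106/254173 = -27031/94178 - 32106/254173 = -9894229231/23937504794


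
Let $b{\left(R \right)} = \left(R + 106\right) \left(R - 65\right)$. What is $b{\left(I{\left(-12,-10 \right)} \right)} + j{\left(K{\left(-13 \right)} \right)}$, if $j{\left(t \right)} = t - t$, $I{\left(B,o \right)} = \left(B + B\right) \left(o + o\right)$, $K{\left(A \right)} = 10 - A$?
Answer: $243190$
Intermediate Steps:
$I{\left(B,o \right)} = 4 B o$ ($I{\left(B,o \right)} = 2 B 2 o = 4 B o$)
$b{\left(R \right)} = \left(-65 + R\right) \left(106 + R\right)$ ($b{\left(R \right)} = \left(106 + R\right) \left(-65 + R\right) = \left(-65 + R\right) \left(106 + R\right)$)
$j{\left(t \right)} = 0$
$b{\left(I{\left(-12,-10 \right)} \right)} + j{\left(K{\left(-13 \right)} \right)} = \left(-6890 + \left(4 \left(-12\right) \left(-10\right)\right)^{2} + 41 \cdot 4 \left(-12\right) \left(-10\right)\right) + 0 = \left(-6890 + 480^{2} + 41 \cdot 480\right) + 0 = \left(-6890 + 230400 + 19680\right) + 0 = 243190 + 0 = 243190$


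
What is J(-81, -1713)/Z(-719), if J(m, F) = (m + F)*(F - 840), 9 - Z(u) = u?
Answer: 176157/28 ≈ 6291.3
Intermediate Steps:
Z(u) = 9 - u
J(m, F) = (-840 + F)*(F + m) (J(m, F) = (F + m)*(-840 + F) = (-840 + F)*(F + m))
J(-81, -1713)/Z(-719) = ((-1713)² - 840*(-1713) - 840*(-81) - 1713*(-81))/(9 - 1*(-719)) = (2934369 + 1438920 + 68040 + 138753)/(9 + 719) = 4580082/728 = 4580082*(1/728) = 176157/28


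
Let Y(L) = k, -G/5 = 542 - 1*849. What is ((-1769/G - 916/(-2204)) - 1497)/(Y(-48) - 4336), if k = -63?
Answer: 1266763349/3720608215 ≈ 0.34047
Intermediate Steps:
G = 1535 (G = -5*(542 - 1*849) = -5*(542 - 849) = -5*(-307) = 1535)
Y(L) = -63
((-1769/G - 916/(-2204)) - 1497)/(Y(-48) - 4336) = ((-1769/1535 - 916/(-2204)) - 1497)/(-63 - 4336) = ((-1769*1/1535 - 916*(-1/2204)) - 1497)/(-4399) = ((-1769/1535 + 229/551) - 1497)*(-1/4399) = (-623204/845785 - 1497)*(-1/4399) = -1266763349/845785*(-1/4399) = 1266763349/3720608215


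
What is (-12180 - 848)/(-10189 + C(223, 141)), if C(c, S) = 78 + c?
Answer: 3257/2472 ≈ 1.3176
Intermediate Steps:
(-12180 - 848)/(-10189 + C(223, 141)) = (-12180 - 848)/(-10189 + (78 + 223)) = -13028/(-10189 + 301) = -13028/(-9888) = -13028*(-1/9888) = 3257/2472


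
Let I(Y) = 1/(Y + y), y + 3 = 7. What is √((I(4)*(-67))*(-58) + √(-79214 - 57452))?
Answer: √(1943 + 4*I*√136666)/2 ≈ 23.411 + 7.8954*I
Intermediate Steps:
y = 4 (y = -3 + 7 = 4)
I(Y) = 1/(4 + Y) (I(Y) = 1/(Y + 4) = 1/(4 + Y))
√((I(4)*(-67))*(-58) + √(-79214 - 57452)) = √((-67/(4 + 4))*(-58) + √(-79214 - 57452)) = √((-67/8)*(-58) + √(-136666)) = √(((⅛)*(-67))*(-58) + I*√136666) = √(-67/8*(-58) + I*√136666) = √(1943/4 + I*√136666)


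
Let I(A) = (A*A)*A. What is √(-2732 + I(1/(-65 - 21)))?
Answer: I*√149442629398/7396 ≈ 52.269*I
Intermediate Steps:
I(A) = A³ (I(A) = A²*A = A³)
√(-2732 + I(1/(-65 - 21))) = √(-2732 + (1/(-65 - 21))³) = √(-2732 + (1/(-86))³) = √(-2732 + (-1/86)³) = √(-2732 - 1/636056) = √(-1737704993/636056) = I*√149442629398/7396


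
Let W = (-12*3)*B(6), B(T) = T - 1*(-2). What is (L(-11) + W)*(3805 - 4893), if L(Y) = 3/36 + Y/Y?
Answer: 936496/3 ≈ 3.1217e+5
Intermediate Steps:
B(T) = 2 + T (B(T) = T + 2 = 2 + T)
L(Y) = 13/12 (L(Y) = 3*(1/36) + 1 = 1/12 + 1 = 13/12)
W = -288 (W = (-12*3)*(2 + 6) = -36*8 = -288)
(L(-11) + W)*(3805 - 4893) = (13/12 - 288)*(3805 - 4893) = -3443/12*(-1088) = 936496/3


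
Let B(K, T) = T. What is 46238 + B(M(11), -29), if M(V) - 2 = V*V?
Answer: 46209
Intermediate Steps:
M(V) = 2 + V**2 (M(V) = 2 + V*V = 2 + V**2)
46238 + B(M(11), -29) = 46238 - 29 = 46209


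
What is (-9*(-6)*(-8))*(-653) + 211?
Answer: 282307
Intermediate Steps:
(-9*(-6)*(-8))*(-653) + 211 = (54*(-8))*(-653) + 211 = -432*(-653) + 211 = 282096 + 211 = 282307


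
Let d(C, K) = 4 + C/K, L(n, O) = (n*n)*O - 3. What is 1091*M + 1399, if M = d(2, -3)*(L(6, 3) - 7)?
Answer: 1073377/3 ≈ 3.5779e+5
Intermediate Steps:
L(n, O) = -3 + O*n² (L(n, O) = n²*O - 3 = O*n² - 3 = -3 + O*n²)
M = 980/3 (M = (4 + 2/(-3))*((-3 + 3*6²) - 7) = (4 + 2*(-⅓))*((-3 + 3*36) - 7) = (4 - ⅔)*((-3 + 108) - 7) = 10*(105 - 7)/3 = (10/3)*98 = 980/3 ≈ 326.67)
1091*M + 1399 = 1091*(980/3) + 1399 = 1069180/3 + 1399 = 1073377/3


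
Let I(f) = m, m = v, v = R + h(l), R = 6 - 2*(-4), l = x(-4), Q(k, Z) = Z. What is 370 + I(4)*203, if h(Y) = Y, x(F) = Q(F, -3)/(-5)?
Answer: 16669/5 ≈ 3333.8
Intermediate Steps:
x(F) = 3/5 (x(F) = -3/(-5) = -3*(-1/5) = 3/5)
l = 3/5 ≈ 0.60000
R = 14 (R = 6 - 1*(-8) = 6 + 8 = 14)
v = 73/5 (v = 14 + 3/5 = 73/5 ≈ 14.600)
m = 73/5 ≈ 14.600
I(f) = 73/5
370 + I(4)*203 = 370 + (73/5)*203 = 370 + 14819/5 = 16669/5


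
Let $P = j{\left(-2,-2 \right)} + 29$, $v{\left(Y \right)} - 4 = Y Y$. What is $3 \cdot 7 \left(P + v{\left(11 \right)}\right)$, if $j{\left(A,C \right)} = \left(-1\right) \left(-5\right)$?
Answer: $3339$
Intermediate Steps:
$j{\left(A,C \right)} = 5$
$v{\left(Y \right)} = 4 + Y^{2}$ ($v{\left(Y \right)} = 4 + Y Y = 4 + Y^{2}$)
$P = 34$ ($P = 5 + 29 = 34$)
$3 \cdot 7 \left(P + v{\left(11 \right)}\right) = 3 \cdot 7 \left(34 + \left(4 + 11^{2}\right)\right) = 21 \left(34 + \left(4 + 121\right)\right) = 21 \left(34 + 125\right) = 21 \cdot 159 = 3339$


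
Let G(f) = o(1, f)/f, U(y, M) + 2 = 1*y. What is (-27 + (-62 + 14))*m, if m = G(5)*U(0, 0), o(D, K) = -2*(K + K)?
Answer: -600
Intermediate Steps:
U(y, M) = -2 + y (U(y, M) = -2 + 1*y = -2 + y)
o(D, K) = -4*K
G(f) = -4 (G(f) = (-4*f)/f = -4)
m = 8 (m = -4*(-2 + 0) = -4*(-2) = 8)
(-27 + (-62 + 14))*m = (-27 + (-62 + 14))*8 = (-27 - 48)*8 = -75*8 = -600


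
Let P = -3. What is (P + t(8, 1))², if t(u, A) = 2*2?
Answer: 1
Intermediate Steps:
t(u, A) = 4
(P + t(8, 1))² = (-3 + 4)² = 1² = 1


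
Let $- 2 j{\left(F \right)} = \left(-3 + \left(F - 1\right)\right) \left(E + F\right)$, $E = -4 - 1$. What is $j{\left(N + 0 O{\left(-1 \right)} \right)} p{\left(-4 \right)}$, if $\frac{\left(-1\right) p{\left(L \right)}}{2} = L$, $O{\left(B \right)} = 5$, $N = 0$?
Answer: $-80$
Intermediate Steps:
$p{\left(L \right)} = - 2 L$
$E = -5$
$j{\left(F \right)} = - \frac{\left(-5 + F\right) \left(-4 + F\right)}{2}$ ($j{\left(F \right)} = - \frac{\left(-3 + \left(F - 1\right)\right) \left(-5 + F\right)}{2} = - \frac{\left(-3 + \left(-1 + F\right)\right) \left(-5 + F\right)}{2} = - \frac{\left(-4 + F\right) \left(-5 + F\right)}{2} = - \frac{\left(-5 + F\right) \left(-4 + F\right)}{2}$)
$j{\left(N + 0 O{\left(-1 \right)} \right)} p{\left(-4 \right)} = \left(-10 - \frac{\left(0 + 0 \cdot 5\right)^{2}}{2} + \frac{9 \left(0 + 0 \cdot 5\right)}{2}\right) \left(\left(-2\right) \left(-4\right)\right) = \left(-10 - \frac{\left(0 + 0\right)^{2}}{2} + \frac{9 \left(0 + 0\right)}{2}\right) 8 = \left(-10 - \frac{0^{2}}{2} + \frac{9}{2} \cdot 0\right) 8 = \left(-10 - 0 + 0\right) 8 = \left(-10 + 0 + 0\right) 8 = \left(-10\right) 8 = -80$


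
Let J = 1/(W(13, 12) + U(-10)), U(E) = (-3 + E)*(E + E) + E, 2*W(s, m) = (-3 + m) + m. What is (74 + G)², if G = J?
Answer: 1486565136/271441 ≈ 5476.6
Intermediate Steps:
W(s, m) = -3/2 + m (W(s, m) = ((-3 + m) + m)/2 = (-3 + 2*m)/2 = -3/2 + m)
U(E) = E + 2*E*(-3 + E) (U(E) = (-3 + E)*(2*E) + E = 2*E*(-3 + E) + E = E + 2*E*(-3 + E))
J = 2/521 (J = 1/((-3/2 + 12) - 10*(-5 + 2*(-10))) = 1/(21/2 - 10*(-5 - 20)) = 1/(21/2 - 10*(-25)) = 1/(21/2 + 250) = 1/(521/2) = 2/521 ≈ 0.0038388)
G = 2/521 ≈ 0.0038388
(74 + G)² = (74 + 2/521)² = (38556/521)² = 1486565136/271441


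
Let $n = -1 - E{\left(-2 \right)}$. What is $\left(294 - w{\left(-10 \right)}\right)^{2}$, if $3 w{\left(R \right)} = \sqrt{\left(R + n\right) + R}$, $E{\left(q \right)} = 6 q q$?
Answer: $\left(294 - i \sqrt{5}\right)^{2} \approx 86431.0 - 1315.0 i$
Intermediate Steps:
$E{\left(q \right)} = 6 q^{2}$
$n = -25$ ($n = -1 - 6 \left(-2\right)^{2} = -1 - 6 \cdot 4 = -1 - 24 = -25$)
$w{\left(R \right)} = \frac{\sqrt{-25 + 2 R}}{3}$ ($w{\left(R \right)} = \frac{\sqrt{\left(R - 25\right) + R}}{3} = \frac{\sqrt{\left(-25 + R\right) + R}}{3} = \frac{\sqrt{-25 + 2 R}}{3}$)
$\left(294 - w{\left(-10 \right)}\right)^{2} = \left(294 - \frac{\sqrt{-25 + 2 \left(-10\right)}}{3}\right)^{2} = \left(294 - \frac{\sqrt{-25 - 20}}{3}\right)^{2} = \left(294 - \frac{\sqrt{-45}}{3}\right)^{2} = \left(294 - \frac{3 i \sqrt{5}}{3}\right)^{2} = \left(294 - i \sqrt{5}\right)^{2}$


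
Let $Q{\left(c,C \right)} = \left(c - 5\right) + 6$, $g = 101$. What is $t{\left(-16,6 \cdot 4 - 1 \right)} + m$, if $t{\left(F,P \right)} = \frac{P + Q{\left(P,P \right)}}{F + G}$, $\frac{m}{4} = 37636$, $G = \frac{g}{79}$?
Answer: $\frac{175078959}{1163} \approx 1.5054 \cdot 10^{5}$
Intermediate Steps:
$Q{\left(c,C \right)} = 1 + c$ ($Q{\left(c,C \right)} = \left(-5 + c\right) + 6 = 1 + c$)
$G = \frac{101}{79} \approx 1.2785$
$m = 150544$ ($m = 4 \cdot 37636 = 150544$)
$t{\left(F,P \right)} = \frac{1 + 2 P}{\frac{101}{79} + F}$ ($t{\left(F,P \right)} = \frac{P + \left(1 + P\right)}{F + \frac{101}{79}} = \frac{1 + 2 P}{\frac{101}{79} + F}$)
$t{\left(-16,6 \cdot 4 - 1 \right)} + m = \frac{79 \left(1 + 2 \left(6 \cdot 4 - 1\right)\right)}{101 + 79 \left(-16\right)} + 150544 = \frac{79 \left(1 + 2 \left(24 - 1\right)\right)}{101 - 1264} + 150544 = \frac{79 \left(1 + 2 \cdot 23\right)}{-1163} + 150544 = 79 \left(- \frac{1}{1163}\right) \left(1 + 46\right) + 150544 = 79 \left(- \frac{1}{1163}\right) 47 + 150544 = - \frac{3713}{1163} + 150544 = \frac{175078959}{1163}$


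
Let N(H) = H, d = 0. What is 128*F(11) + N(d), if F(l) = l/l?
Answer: 128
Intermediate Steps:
F(l) = 1
128*F(11) + N(d) = 128*1 + 0 = 128 + 0 = 128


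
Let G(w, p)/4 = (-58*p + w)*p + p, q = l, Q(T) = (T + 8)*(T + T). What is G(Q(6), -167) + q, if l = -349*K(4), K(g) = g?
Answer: -6584536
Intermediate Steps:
Q(T) = 2*T*(8 + T) (Q(T) = (8 + T)*(2*T) = 2*T*(8 + T))
l = -1396 (l = -349*4 = -1396)
q = -1396
G(w, p) = 4*p + 4*p*(w - 58*p) (G(w, p) = 4*((-58*p + w)*p + p) = 4*((w - 58*p)*p + p) = 4*(p*(w - 58*p) + p) = 4*(p + p*(w - 58*p)) = 4*p + 4*p*(w - 58*p))
G(Q(6), -167) + q = 4*(-167)*(1 + 2*6*(8 + 6) - 58*(-167)) - 1396 = 4*(-167)*(1 + 2*6*14 + 9686) - 1396 = 4*(-167)*(1 + 168 + 9686) - 1396 = 4*(-167)*9855 - 1396 = -6583140 - 1396 = -6584536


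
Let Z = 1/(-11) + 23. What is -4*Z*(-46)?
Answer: 46368/11 ≈ 4215.3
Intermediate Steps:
Z = 252/11 (Z = -1/11 + 23 = 252/11 ≈ 22.909)
-4*Z*(-46) = -4*252/11*(-46) = -1008/11*(-46) = 46368/11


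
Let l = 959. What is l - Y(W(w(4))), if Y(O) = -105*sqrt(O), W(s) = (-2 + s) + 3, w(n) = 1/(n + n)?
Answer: 959 + 315*sqrt(2)/4 ≈ 1070.4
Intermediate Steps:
w(n) = 1/(2*n)
W(s) = 1 + s
l - Y(W(w(4))) = 959 - (-105)*sqrt(1 + (1/2)/4) = 959 - (-105)*sqrt(1 + (1/2)*(1/4)) = 959 - (-105)*sqrt(1 + 1/8) = 959 - (-105)*sqrt(9/8) = 959 - (-105)*3*sqrt(2)/4 = 959 - (-315)*sqrt(2)/4 = 959 + 315*sqrt(2)/4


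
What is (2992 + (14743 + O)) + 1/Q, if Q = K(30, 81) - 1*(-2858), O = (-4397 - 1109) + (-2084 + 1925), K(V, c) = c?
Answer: 35473731/2939 ≈ 12070.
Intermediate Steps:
O = -5665 (O = -5506 - 159 = -5665)
Q = 2939 (Q = 81 - 1*(-2858) = 81 + 2858 = 2939)
(2992 + (14743 + O)) + 1/Q = (2992 + (14743 - 5665)) + 1/2939 = (2992 + 9078) + 1/2939 = 12070 + 1/2939 = 35473731/2939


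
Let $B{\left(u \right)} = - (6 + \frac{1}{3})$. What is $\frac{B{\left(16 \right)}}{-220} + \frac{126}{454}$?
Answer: $\frac{45893}{149820} \approx 0.30632$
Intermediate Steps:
$B{\left(u \right)} = - \frac{19}{3}$ ($B{\left(u \right)} = - (6 + \frac{1}{3}) = \left(-1\right) \frac{19}{3} = - \frac{19}{3}$)
$\frac{B{\left(16 \right)}}{-220} + \frac{126}{454} = - \frac{19}{3 \left(-220\right)} + \frac{126}{454} = \left(- \frac{19}{3}\right) \left(- \frac{1}{220}\right) + 126 \cdot \frac{1}{454} = \frac{19}{660} + \frac{63}{227} = \frac{45893}{149820}$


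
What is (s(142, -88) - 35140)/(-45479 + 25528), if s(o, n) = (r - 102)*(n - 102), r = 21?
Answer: 19750/19951 ≈ 0.98993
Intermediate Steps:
s(o, n) = 8262 - 81*n (s(o, n) = (21 - 102)*(n - 102) = -81*(-102 + n) = 8262 - 81*n)
(s(142, -88) - 35140)/(-45479 + 25528) = ((8262 - 81*(-88)) - 35140)/(-45479 + 25528) = ((8262 + 7128) - 35140)/(-19951) = (15390 - 35140)*(-1/19951) = -19750*(-1/19951) = 19750/19951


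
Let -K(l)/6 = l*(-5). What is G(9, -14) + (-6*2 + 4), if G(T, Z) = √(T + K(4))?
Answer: -8 + √129 ≈ 3.3578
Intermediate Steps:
K(l) = 30*l (K(l) = -6*l*(-5) = -(-30)*l = 30*l)
G(T, Z) = √(120 + T) (G(T, Z) = √(T + 30*4) = √(T + 120) = √(120 + T))
G(9, -14) + (-6*2 + 4) = √(120 + 9) + (-6*2 + 4) = √129 + (-12 + 4) = √129 - 8 = -8 + √129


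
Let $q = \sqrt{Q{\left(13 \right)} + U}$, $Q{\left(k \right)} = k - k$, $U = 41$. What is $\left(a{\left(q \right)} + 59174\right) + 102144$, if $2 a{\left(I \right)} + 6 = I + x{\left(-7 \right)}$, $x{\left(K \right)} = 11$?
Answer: $\frac{322641}{2} + \frac{\sqrt{41}}{2} \approx 1.6132 \cdot 10^{5}$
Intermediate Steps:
$Q{\left(k \right)} = 0$
$q = \sqrt{41}$ ($q = \sqrt{0 + 41} = \sqrt{41} \approx 6.4031$)
$a{\left(I \right)} = \frac{5}{2} + \frac{I}{2}$ ($a{\left(I \right)} = -3 + \frac{I + 11}{2} = -3 + \frac{11 + I}{2} = -3 + \left(\frac{11}{2} + \frac{I}{2}\right) = \frac{5}{2} + \frac{I}{2}$)
$\left(a{\left(q \right)} + 59174\right) + 102144 = \left(\left(\frac{5}{2} + \frac{\sqrt{41}}{2}\right) + 59174\right) + 102144 = \left(\frac{118353}{2} + \frac{\sqrt{41}}{2}\right) + 102144 = \frac{322641}{2} + \frac{\sqrt{41}}{2}$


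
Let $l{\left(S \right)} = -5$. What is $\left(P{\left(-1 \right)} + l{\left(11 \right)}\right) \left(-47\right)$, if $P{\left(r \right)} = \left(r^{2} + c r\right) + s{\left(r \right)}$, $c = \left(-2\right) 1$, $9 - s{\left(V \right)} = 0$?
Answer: $-329$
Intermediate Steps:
$s{\left(V \right)} = 9$ ($s{\left(V \right)} = 9 - 0 = 9 + 0 = 9$)
$c = -2$
$P{\left(r \right)} = 9 + r^{2} - 2 r$ ($P{\left(r \right)} = \left(r^{2} - 2 r\right) + 9 = 9 + r^{2} - 2 r$)
$\left(P{\left(-1 \right)} + l{\left(11 \right)}\right) \left(-47\right) = \left(\left(9 + \left(-1\right)^{2} - -2\right) - 5\right) \left(-47\right) = \left(\left(9 + 1 + 2\right) - 5\right) \left(-47\right) = \left(12 - 5\right) \left(-47\right) = 7 \left(-47\right) = -329$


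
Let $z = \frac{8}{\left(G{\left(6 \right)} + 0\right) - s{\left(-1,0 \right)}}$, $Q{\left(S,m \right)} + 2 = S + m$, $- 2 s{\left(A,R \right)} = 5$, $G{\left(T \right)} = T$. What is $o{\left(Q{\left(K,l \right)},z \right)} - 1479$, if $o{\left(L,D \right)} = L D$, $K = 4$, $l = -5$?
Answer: $- \frac{25191}{17} \approx -1481.8$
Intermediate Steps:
$s{\left(A,R \right)} = - \frac{5}{2}$ ($s{\left(A,R \right)} = \left(- \frac{1}{2}\right) 5 = - \frac{5}{2}$)
$Q{\left(S,m \right)} = -2 + S + m$ ($Q{\left(S,m \right)} = -2 + \left(S + m\right) = -2 + S + m$)
$z = \frac{16}{17}$ ($z = \frac{8}{\left(6 + 0\right) - - \frac{5}{2}} = \frac{8}{6 + \frac{5}{2}} = \frac{8}{\frac{17}{2}} = 8 \cdot \frac{2}{17} = \frac{16}{17} \approx 0.94118$)
$o{\left(L,D \right)} = D L$
$o{\left(Q{\left(K,l \right)},z \right)} - 1479 = \frac{16 \left(-2 + 4 - 5\right)}{17} - 1479 = \frac{16}{17} \left(-3\right) - 1479 = - \frac{48}{17} - 1479 = - \frac{25191}{17}$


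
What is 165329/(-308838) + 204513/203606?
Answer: 7374852380/15720317457 ≈ 0.46913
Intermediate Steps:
165329/(-308838) + 204513/203606 = 165329*(-1/308838) + 204513*(1/203606) = -165329/308838 + 204513/203606 = 7374852380/15720317457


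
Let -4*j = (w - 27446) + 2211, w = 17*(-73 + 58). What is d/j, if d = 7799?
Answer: 15598/12745 ≈ 1.2239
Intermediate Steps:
w = -255 (w = 17*(-15) = -255)
j = 12745/2 (j = -((-255 - 27446) + 2211)/4 = -(-27701 + 2211)/4 = -¼*(-25490) = 12745/2 ≈ 6372.5)
d/j = 7799/(12745/2) = 7799*(2/12745) = 15598/12745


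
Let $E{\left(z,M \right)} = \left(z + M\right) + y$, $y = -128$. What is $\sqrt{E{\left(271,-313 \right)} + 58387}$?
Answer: $\sqrt{58217} \approx 241.28$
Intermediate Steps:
$E{\left(z,M \right)} = -128 + M + z$ ($E{\left(z,M \right)} = \left(z + M\right) - 128 = \left(M + z\right) - 128 = -128 + M + z$)
$\sqrt{E{\left(271,-313 \right)} + 58387} = \sqrt{\left(-128 - 313 + 271\right) + 58387} = \sqrt{-170 + 58387} = \sqrt{58217}$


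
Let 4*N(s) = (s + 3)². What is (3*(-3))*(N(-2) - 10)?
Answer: 351/4 ≈ 87.750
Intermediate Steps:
N(s) = (3 + s)²/4 (N(s) = (s + 3)²/4 = (3 + s)²/4)
(3*(-3))*(N(-2) - 10) = (3*(-3))*((3 - 2)²/4 - 10) = -9*((¼)*1² - 10) = -9*((¼)*1 - 10) = -9*(¼ - 10) = -9*(-39/4) = 351/4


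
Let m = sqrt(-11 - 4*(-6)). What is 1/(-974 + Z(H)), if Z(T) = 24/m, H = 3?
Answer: -6331/6166106 - 6*sqrt(13)/3083053 ≈ -0.0010338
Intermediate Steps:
m = sqrt(13) (m = sqrt(-11 + 24) = sqrt(13) ≈ 3.6056)
Z(T) = 24*sqrt(13)/13 (Z(T) = 24/(sqrt(13)) = 24*(sqrt(13)/13) = 24*sqrt(13)/13)
1/(-974 + Z(H)) = 1/(-974 + 24*sqrt(13)/13)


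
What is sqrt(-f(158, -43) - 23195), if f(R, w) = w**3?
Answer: 2*sqrt(14078) ≈ 237.30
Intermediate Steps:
sqrt(-f(158, -43) - 23195) = sqrt(-1*(-43)**3 - 23195) = sqrt(-1*(-79507) - 23195) = sqrt(79507 - 23195) = sqrt(56312) = 2*sqrt(14078)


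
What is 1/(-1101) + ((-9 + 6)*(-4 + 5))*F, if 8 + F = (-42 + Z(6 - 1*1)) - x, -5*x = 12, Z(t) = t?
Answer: 703534/5505 ≈ 127.80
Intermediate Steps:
x = -12/5 (x = -⅕*12 = -12/5 ≈ -2.4000)
F = -213/5 (F = -8 + ((-42 + (6 - 1*1)) - 1*(-12/5)) = -8 + ((-42 + (6 - 1)) + 12/5) = -8 + ((-42 + 5) + 12/5) = -8 + (-37 + 12/5) = -8 - 173/5 = -213/5 ≈ -42.600)
1/(-1101) + ((-9 + 6)*(-4 + 5))*F = 1/(-1101) + ((-9 + 6)*(-4 + 5))*(-213/5) = -1/1101 - 3*1*(-213/5) = -1/1101 - 3*(-213/5) = -1/1101 + 639/5 = 703534/5505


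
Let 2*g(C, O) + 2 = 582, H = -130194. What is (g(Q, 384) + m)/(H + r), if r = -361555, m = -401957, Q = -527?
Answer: 651/797 ≈ 0.81681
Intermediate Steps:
g(C, O) = 290 (g(C, O) = -1 + (½)*582 = -1 + 291 = 290)
(g(Q, 384) + m)/(H + r) = (290 - 401957)/(-130194 - 361555) = -401667/(-491749) = -401667*(-1/491749) = 651/797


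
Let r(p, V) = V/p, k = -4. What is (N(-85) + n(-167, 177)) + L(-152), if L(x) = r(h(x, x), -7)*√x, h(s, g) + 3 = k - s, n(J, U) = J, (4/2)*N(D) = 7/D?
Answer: -28397/170 - 14*I*√38/145 ≈ -167.04 - 0.59518*I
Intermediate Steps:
N(D) = 7/(2*D) (N(D) = (7/D)/2 = 7/(2*D))
h(s, g) = -7 - s (h(s, g) = -3 + (-4 - s) = -7 - s)
L(x) = -7*√x/(-7 - x) (L(x) = (-7/(-7 - x))*√x = -7*√x/(-7 - x))
(N(-85) + n(-167, 177)) + L(-152) = ((7/2)/(-85) - 167) + 7*√(-152)/(7 - 152) = ((7/2)*(-1/85) - 167) + 7*(2*I*√38)/(-145) = (-7/170 - 167) + 7*(2*I*√38)*(-1/145) = -28397/170 - 14*I*√38/145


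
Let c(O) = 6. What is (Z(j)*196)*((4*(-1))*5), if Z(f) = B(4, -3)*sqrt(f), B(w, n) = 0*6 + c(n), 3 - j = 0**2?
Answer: -23520*sqrt(3) ≈ -40738.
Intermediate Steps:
j = 3 (j = 3 - 1*0**2 = 3 - 1*0 = 3 + 0 = 3)
B(w, n) = 6 (B(w, n) = 0*6 + 6 = 0 + 6 = 6)
Z(f) = 6*sqrt(f)
(Z(j)*196)*((4*(-1))*5) = ((6*sqrt(3))*196)*((4*(-1))*5) = (1176*sqrt(3))*(-4*5) = (1176*sqrt(3))*(-20) = -23520*sqrt(3)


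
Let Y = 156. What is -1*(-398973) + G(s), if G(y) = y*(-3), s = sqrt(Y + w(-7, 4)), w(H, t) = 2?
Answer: 398973 - 3*sqrt(158) ≈ 3.9894e+5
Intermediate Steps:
s = sqrt(158) (s = sqrt(156 + 2) = sqrt(158) ≈ 12.570)
G(y) = -3*y
-1*(-398973) + G(s) = -1*(-398973) - 3*sqrt(158) = 398973 - 3*sqrt(158)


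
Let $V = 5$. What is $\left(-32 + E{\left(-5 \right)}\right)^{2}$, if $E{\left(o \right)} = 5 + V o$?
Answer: $2704$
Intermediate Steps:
$E{\left(o \right)} = 5 + 5 o$
$\left(-32 + E{\left(-5 \right)}\right)^{2} = \left(-32 + \left(5 + 5 \left(-5\right)\right)\right)^{2} = \left(-32 + \left(5 - 25\right)\right)^{2} = \left(-32 - 20\right)^{2} = \left(-52\right)^{2} = 2704$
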